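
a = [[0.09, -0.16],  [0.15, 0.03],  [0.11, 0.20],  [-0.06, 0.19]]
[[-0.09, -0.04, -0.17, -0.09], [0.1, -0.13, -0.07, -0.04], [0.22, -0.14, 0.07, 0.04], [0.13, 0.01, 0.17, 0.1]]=a@ [[0.48,  -0.83,  -0.62,  -0.34], [0.82,  -0.23,  0.7,  0.4]]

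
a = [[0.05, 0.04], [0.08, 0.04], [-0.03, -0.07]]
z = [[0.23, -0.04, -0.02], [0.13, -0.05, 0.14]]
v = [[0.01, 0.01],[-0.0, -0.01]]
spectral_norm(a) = 0.13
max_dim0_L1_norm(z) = 0.36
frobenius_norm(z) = 0.31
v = z @ a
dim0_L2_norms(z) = [0.26, 0.06, 0.14]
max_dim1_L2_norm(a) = 0.09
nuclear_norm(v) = 0.02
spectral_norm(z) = 0.28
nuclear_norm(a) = 0.17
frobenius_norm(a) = 0.13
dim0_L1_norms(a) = [0.16, 0.15]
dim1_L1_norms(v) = [0.02, 0.01]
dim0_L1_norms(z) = [0.36, 0.09, 0.16]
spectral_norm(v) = 0.02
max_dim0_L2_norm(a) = 0.1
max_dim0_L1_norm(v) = 0.02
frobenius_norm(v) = 0.02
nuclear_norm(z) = 0.41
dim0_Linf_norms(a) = [0.08, 0.07]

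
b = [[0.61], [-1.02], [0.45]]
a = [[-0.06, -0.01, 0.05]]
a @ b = [[-0.00]]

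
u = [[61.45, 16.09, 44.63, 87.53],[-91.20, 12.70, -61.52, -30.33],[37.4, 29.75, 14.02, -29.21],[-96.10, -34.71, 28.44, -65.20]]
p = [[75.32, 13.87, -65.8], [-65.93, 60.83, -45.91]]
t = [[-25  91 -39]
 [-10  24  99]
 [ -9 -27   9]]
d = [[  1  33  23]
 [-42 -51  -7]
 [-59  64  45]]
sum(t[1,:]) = 113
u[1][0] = -91.2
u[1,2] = -61.52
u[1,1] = 12.7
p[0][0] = 75.32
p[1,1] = 60.83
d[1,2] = -7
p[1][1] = 60.83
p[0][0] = 75.32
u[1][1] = 12.7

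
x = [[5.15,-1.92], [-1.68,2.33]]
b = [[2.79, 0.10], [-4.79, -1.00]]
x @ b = [[23.57, 2.44], [-15.85, -2.5]]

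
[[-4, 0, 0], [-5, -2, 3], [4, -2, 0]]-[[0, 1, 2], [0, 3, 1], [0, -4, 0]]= [[-4, -1, -2], [-5, -5, 2], [4, 2, 0]]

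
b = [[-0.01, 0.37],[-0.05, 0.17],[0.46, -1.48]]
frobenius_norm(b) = 1.60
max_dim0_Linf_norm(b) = 1.48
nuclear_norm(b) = 1.70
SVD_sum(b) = [[-0.1,0.34], [-0.05,0.17], [0.44,-1.49]] + [[0.09, 0.03], [0.0, 0.00], [0.02, 0.01]]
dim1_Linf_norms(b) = [0.37, 0.17, 1.48]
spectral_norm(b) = 1.60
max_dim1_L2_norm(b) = 1.55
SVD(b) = [[-0.22, 0.97], [-0.11, 0.00], [0.97, 0.23]] @ diag([1.6002664697083873, 0.09770990700566147]) @ [[0.28, -0.96], [0.96, 0.28]]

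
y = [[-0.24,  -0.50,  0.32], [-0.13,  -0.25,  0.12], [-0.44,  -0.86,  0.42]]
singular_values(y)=[1.27, 0.06, 0.0]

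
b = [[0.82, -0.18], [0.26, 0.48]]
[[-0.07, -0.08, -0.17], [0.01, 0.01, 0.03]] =b@[[-0.07,-0.08,-0.17],[0.06,0.07,0.15]]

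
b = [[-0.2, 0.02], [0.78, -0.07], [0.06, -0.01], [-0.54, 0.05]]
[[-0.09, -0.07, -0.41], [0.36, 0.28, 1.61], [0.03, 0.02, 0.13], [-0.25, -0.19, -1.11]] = b@ [[0.5,0.35,2.01],[0.43,-0.04,-0.55]]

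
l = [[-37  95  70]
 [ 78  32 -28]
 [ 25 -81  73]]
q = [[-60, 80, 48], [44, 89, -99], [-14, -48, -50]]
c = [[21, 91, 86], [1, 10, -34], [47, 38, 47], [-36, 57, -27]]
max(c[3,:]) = 57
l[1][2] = -28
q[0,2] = 48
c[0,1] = 91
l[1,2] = -28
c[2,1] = 38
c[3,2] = -27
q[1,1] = 89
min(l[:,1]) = -81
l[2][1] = -81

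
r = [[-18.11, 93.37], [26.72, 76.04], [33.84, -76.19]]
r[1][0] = 26.72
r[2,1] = -76.19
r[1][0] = 26.72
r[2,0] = 33.84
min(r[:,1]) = -76.19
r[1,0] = 26.72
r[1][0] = 26.72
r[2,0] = 33.84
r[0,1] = 93.37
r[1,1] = 76.04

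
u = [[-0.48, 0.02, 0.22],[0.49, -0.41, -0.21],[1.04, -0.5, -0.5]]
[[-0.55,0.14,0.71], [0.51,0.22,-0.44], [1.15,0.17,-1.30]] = u@[[0.97,-0.85,-0.47], [0.11,-0.99,-0.65], [-0.39,-1.11,2.27]]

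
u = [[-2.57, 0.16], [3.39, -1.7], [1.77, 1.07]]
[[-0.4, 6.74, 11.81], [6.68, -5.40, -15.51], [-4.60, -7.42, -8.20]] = u @ [[-0.10, -2.77, -4.60], [-4.13, -2.35, -0.05]]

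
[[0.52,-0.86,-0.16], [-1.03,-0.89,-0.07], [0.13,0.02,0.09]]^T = [[0.52, -1.03, 0.13], [-0.86, -0.89, 0.02], [-0.16, -0.07, 0.09]]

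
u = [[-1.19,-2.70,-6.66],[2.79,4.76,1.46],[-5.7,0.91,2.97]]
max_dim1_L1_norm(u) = 10.55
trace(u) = 6.54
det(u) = -168.01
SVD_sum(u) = [[-0.49, -3.94, -5.88], [0.28, 2.25, 3.35], [0.18, 1.43, 2.13]] + [[-0.14, -0.04, 0.04], [3.23, 0.86, -0.85], [-5.47, -1.46, 1.43]] + [[-0.56, 1.28, -0.81],[-0.72, 1.65, -1.05],[-0.41, 0.94, -0.6]]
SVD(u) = [[-0.83,0.02,0.56], [0.47,-0.51,0.72], [0.30,0.86,0.41]] @ diag([8.568368340543216, 6.7822394789401965, 2.8910710179934553]) @ [[0.07,0.56,0.83],  [-0.94,-0.25,0.25],  [-0.34,0.79,-0.5]]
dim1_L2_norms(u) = [7.28, 5.71, 6.49]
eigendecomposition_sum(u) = [[-3.39,-0.68,-2.67], [1.33,0.27,1.05], [-2.54,-0.51,-2.00]] + [[1.9,  -4.48,  -4.88],[0.71,  -1.67,  -1.82],[-2.59,  6.12,  6.67]] + [[0.3, 2.46, 0.89], [0.75, 6.16, 2.23], [-0.57, -4.7, -1.70]]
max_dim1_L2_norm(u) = 7.28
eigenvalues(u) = [-5.12, 6.9, 4.76]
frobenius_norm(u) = 11.30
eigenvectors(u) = [[0.76, -0.58, 0.30],[-0.30, -0.22, 0.76],[0.57, 0.79, -0.58]]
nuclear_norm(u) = 18.24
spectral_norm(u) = 8.57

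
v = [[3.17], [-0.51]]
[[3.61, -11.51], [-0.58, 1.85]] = v@[[1.14, -3.63]]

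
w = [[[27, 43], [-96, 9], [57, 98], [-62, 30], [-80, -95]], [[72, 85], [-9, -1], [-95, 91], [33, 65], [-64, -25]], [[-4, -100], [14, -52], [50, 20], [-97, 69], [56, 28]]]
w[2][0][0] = -4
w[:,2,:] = [[57, 98], [-95, 91], [50, 20]]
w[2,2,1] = 20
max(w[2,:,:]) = 69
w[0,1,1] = 9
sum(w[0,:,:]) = -69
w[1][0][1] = 85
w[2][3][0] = -97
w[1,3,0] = 33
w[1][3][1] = 65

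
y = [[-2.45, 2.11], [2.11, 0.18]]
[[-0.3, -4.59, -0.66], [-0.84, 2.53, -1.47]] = y@[[-0.35, 1.26, -0.61], [-0.55, -0.71, -1.02]]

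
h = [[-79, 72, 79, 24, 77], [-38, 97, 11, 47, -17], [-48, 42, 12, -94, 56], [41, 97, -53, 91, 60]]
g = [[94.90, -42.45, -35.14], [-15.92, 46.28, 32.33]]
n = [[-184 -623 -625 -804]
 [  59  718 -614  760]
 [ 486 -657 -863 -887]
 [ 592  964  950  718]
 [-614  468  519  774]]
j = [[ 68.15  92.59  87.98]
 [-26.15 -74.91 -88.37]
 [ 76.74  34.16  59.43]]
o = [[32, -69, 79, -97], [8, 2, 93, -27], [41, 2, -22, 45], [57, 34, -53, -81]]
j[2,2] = 59.43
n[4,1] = 468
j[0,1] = 92.59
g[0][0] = 94.9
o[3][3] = -81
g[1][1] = 46.28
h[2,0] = -48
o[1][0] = 8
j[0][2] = 87.98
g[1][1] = 46.28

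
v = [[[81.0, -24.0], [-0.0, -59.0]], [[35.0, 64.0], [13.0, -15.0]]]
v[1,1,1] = -15.0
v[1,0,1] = 64.0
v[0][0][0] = 81.0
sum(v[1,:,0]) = 48.0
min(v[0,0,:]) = -24.0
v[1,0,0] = 35.0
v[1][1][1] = -15.0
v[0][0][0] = 81.0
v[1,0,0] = 35.0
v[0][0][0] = 81.0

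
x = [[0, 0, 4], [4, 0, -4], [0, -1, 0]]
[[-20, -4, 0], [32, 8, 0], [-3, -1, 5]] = x @ [[3, 1, 0], [3, 1, -5], [-5, -1, 0]]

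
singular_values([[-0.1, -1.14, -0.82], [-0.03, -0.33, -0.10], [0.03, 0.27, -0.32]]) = [1.45, 0.43, 0.0]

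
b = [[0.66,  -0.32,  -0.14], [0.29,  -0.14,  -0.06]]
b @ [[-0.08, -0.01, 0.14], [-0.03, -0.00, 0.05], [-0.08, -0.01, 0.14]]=[[-0.03,-0.01,0.06], [-0.01,-0.0,0.03]]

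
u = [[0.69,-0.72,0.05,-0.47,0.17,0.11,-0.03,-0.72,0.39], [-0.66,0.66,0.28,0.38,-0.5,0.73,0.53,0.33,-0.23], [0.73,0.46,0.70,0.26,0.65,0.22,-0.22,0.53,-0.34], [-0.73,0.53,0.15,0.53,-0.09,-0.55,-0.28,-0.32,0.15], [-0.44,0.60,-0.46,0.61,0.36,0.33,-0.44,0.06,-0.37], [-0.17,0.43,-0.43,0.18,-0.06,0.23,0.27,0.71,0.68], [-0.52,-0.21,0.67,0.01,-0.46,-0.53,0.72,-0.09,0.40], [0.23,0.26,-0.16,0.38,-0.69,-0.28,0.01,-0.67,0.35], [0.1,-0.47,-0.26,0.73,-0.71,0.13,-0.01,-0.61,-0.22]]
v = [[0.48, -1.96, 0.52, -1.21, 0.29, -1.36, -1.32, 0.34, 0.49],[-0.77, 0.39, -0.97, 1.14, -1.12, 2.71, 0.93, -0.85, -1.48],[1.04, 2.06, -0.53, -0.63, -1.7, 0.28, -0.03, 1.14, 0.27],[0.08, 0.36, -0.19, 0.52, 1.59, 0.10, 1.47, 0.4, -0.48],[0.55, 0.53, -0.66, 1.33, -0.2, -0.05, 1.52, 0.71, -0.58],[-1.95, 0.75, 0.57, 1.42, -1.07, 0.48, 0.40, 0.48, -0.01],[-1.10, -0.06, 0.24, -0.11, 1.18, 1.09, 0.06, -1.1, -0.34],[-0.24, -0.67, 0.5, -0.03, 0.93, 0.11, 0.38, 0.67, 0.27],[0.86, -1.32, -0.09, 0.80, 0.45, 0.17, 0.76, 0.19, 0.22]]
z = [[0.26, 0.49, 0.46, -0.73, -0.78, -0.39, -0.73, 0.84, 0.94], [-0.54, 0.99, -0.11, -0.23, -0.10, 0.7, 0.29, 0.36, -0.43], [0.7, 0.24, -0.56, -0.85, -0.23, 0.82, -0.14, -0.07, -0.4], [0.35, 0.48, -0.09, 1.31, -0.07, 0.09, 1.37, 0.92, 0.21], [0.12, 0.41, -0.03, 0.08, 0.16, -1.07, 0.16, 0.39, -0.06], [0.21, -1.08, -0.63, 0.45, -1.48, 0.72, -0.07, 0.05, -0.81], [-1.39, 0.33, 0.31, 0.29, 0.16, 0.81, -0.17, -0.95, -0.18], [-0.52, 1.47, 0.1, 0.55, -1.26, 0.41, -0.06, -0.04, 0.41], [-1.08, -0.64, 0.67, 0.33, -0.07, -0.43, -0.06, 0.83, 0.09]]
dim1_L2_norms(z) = [1.98, 1.5, 1.58, 2.2, 1.24, 2.28, 1.97, 2.16, 1.74]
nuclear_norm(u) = 10.56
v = u @ z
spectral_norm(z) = 2.68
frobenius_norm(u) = 4.06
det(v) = -0.00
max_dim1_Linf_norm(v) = 2.71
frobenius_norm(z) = 5.64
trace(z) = 2.76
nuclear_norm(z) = 14.19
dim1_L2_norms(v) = [3.14, 3.92, 3.22, 2.35, 2.45, 2.91, 2.28, 1.52, 2.01]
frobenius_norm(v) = 8.19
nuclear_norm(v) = 19.02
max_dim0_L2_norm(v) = 3.38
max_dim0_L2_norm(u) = 1.59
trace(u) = 3.00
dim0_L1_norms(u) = [4.27, 4.34, 3.16, 3.55, 3.69, 3.11, 2.51, 4.04, 3.13]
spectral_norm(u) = 2.25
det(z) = -0.00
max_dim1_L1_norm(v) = 10.36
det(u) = -0.43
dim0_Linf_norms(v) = [1.95, 2.06, 0.97, 1.42, 1.7, 2.71, 1.52, 1.14, 1.48]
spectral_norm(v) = 5.38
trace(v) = 2.09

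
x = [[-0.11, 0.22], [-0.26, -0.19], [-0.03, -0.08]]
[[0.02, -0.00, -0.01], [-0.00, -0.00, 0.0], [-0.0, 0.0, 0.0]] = x@[[-0.05, 0.01, 0.03],[0.08, -0.01, -0.05]]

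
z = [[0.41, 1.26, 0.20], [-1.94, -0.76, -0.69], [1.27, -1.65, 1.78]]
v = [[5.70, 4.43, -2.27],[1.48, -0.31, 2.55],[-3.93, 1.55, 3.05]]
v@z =[[-9.14, 7.56, -5.96], [4.45, -2.11, 5.05], [-0.74, -11.16, 3.57]]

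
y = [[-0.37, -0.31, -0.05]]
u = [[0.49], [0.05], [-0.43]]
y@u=[[-0.18]]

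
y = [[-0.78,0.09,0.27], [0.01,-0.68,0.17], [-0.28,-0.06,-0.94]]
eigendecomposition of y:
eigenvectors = [[(-0.22-0.58j),-0.22+0.58j,0.02+0.00j], [-0.20-0.31j,(-0.2+0.31j),(0.95+0j)], [0.69+0.00j,0.69-0.00j,-0.31+0.00j]]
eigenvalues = [(-0.83+0.27j), (-0.83-0.27j), (-0.74+0j)]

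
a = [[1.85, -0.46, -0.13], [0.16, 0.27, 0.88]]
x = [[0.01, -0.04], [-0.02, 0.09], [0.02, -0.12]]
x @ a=[[0.01, -0.02, -0.04], [-0.02, 0.03, 0.08], [0.02, -0.04, -0.11]]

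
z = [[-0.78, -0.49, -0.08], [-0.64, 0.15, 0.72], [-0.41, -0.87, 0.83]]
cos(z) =[[0.55, -0.17, 0.17], [-0.03, 1.13, -0.39], [-0.25, 0.34, 0.92]]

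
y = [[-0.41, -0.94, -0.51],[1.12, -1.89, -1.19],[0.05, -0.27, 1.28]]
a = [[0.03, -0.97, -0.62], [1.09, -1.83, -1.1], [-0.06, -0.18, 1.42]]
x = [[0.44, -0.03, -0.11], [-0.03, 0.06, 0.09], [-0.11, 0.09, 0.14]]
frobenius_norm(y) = 3.04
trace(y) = -1.02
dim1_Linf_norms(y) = [0.94, 1.89, 1.28]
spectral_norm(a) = 2.70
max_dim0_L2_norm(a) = 2.08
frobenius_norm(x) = 0.51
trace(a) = -0.38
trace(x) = 0.64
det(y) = 2.63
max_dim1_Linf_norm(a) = 1.83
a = y + x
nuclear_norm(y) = 4.70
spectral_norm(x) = 0.48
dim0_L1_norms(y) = [1.58, 3.1, 2.98]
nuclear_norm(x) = 0.64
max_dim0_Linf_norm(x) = 0.44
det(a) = 1.54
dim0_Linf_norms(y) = [1.12, 1.89, 1.28]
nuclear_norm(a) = 4.43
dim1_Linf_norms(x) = [0.44, 0.09, 0.14]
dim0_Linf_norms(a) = [1.09, 1.83, 1.42]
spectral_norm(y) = 2.67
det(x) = -0.00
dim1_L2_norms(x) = [0.45, 0.11, 0.2]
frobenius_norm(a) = 3.02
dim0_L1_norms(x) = [0.58, 0.18, 0.34]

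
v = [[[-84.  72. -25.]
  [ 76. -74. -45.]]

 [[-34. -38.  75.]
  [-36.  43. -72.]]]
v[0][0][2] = -25.0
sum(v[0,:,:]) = -80.0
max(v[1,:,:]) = 75.0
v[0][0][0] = -84.0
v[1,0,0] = -34.0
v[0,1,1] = -74.0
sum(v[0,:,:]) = -80.0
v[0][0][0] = -84.0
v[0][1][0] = 76.0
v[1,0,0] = -34.0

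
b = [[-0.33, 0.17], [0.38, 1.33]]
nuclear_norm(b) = 1.75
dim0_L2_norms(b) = [0.5, 1.34]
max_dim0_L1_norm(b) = 1.5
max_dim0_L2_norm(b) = 1.34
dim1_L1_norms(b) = [0.5, 1.71]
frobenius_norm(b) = 1.43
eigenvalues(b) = [-0.37, 1.37]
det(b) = -0.50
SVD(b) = [[0.06,1.0], [1.00,-0.06]] @ diag([1.385277260537559, 0.3634651447354417]) @ [[0.26, 0.97], [-0.97, 0.26]]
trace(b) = 1.00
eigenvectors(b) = [[-0.98, -0.1], [0.22, -1.0]]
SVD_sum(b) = [[0.02,  0.08], [0.36,  1.34]] + [[-0.35, 0.09], [0.02, -0.01]]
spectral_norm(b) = 1.39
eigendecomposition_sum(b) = [[-0.36, 0.04], [0.08, -0.01]] + [[0.03, 0.13], [0.3, 1.34]]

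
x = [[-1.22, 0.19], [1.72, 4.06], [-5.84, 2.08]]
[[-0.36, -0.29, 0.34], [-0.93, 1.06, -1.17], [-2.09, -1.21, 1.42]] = x @ [[0.24, 0.26, -0.3], [-0.33, 0.15, -0.16]]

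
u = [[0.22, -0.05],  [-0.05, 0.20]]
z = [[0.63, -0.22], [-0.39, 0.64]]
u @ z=[[0.16, -0.08], [-0.11, 0.14]]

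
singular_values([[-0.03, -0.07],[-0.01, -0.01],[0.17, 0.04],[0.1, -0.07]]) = [0.2, 0.11]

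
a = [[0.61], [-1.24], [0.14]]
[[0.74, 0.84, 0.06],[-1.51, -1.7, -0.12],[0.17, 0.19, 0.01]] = a@[[1.22, 1.37, 0.10]]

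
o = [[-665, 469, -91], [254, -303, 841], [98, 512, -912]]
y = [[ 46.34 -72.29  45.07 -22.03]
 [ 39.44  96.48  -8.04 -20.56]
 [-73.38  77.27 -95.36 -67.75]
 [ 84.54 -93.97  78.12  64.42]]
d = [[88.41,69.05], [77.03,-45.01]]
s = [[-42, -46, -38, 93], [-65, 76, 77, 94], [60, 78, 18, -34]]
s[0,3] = 93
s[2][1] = 78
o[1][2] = 841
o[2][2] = -912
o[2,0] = 98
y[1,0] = 39.44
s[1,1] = 76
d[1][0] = 77.03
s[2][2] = 18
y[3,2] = 78.12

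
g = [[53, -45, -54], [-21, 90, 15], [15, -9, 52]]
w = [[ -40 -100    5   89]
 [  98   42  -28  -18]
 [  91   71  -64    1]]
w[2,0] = 91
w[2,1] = 71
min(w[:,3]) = -18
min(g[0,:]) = -54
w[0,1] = -100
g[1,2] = 15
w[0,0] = -40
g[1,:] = [-21, 90, 15]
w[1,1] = 42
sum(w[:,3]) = 72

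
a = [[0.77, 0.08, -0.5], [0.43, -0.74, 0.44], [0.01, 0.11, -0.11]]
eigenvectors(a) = [[-0.96, -0.09, 0.38], [-0.29, 0.98, 0.63], [-0.05, -0.15, 0.68]]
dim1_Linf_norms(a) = [0.77, 0.74, 0.11]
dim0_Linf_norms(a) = [0.77, 0.74, 0.5]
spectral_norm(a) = 0.98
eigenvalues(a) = [0.77, -0.85, -0.0]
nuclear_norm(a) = 1.90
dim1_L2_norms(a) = [0.92, 0.96, 0.16]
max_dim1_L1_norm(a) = 1.61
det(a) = 0.00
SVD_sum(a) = [[0.25, -0.25, 0.09], [0.63, -0.61, 0.21], [-0.07, 0.06, -0.02]] + [[0.52, 0.33, -0.59],[-0.2, -0.13, 0.23],[0.08, 0.05, -0.09]] + [[0.00, 0.00, 0.0], [-0.0, -0.00, -0.00], [-0.0, -0.00, -0.0]]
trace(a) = -0.08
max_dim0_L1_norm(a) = 1.21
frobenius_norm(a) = 1.34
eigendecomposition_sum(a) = [[0.79, 0.01, -0.44], [0.24, 0.0, -0.13], [0.04, 0.00, -0.02]] + [[-0.02, 0.07, -0.05], [0.19, -0.74, 0.58], [-0.03, 0.11, -0.09]] + [[0.00,-0.00,-0.0], [0.0,-0.0,-0.00], [0.0,-0.0,-0.00]]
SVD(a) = [[-0.37, 0.92, -0.09], [-0.92, -0.36, 0.14], [0.1, 0.14, 0.99]] @ diag([0.9797712138307122, 0.9163745883830078, 0.002445877054527341]) @ [[-0.70, 0.68, -0.24], [0.61, 0.39, -0.69], [-0.38, -0.63, -0.68]]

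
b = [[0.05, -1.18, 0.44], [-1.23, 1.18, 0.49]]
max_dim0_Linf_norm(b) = 1.23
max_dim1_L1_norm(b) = 2.9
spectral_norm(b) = 1.96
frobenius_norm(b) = 2.18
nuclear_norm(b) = 2.91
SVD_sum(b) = [[0.53, -0.78, -0.10], [-0.96, 1.40, 0.19]] + [[-0.48, -0.40, 0.54], [-0.27, -0.22, 0.3]]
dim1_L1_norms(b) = [1.67, 2.9]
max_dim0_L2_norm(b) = 1.67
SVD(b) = [[-0.48, 0.88], [0.88, 0.48]] @ diag([1.956938675648259, 0.9509421747677618]) @ [[-0.56,0.82,0.11], [-0.58,-0.49,0.65]]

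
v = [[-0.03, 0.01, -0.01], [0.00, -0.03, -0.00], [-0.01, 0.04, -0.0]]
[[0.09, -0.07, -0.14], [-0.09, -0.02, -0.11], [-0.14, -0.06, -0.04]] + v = [[0.06,  -0.06,  -0.15],[-0.09,  -0.05,  -0.11],[-0.15,  -0.02,  -0.04]]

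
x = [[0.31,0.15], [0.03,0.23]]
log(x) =[[-1.2, 0.57],[0.11, -1.51]]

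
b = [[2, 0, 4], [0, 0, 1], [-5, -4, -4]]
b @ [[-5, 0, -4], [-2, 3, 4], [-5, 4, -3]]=[[-30, 16, -20], [-5, 4, -3], [53, -28, 16]]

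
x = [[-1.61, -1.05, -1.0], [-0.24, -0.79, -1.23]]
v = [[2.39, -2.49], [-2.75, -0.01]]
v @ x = [[-3.25, -0.54, 0.67],[4.43, 2.9, 2.76]]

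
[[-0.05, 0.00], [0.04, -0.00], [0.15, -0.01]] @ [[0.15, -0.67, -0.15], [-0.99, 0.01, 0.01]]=[[-0.01, 0.03, 0.01], [0.01, -0.03, -0.01], [0.03, -0.10, -0.02]]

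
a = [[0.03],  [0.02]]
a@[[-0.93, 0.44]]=[[-0.03,0.01], [-0.02,0.01]]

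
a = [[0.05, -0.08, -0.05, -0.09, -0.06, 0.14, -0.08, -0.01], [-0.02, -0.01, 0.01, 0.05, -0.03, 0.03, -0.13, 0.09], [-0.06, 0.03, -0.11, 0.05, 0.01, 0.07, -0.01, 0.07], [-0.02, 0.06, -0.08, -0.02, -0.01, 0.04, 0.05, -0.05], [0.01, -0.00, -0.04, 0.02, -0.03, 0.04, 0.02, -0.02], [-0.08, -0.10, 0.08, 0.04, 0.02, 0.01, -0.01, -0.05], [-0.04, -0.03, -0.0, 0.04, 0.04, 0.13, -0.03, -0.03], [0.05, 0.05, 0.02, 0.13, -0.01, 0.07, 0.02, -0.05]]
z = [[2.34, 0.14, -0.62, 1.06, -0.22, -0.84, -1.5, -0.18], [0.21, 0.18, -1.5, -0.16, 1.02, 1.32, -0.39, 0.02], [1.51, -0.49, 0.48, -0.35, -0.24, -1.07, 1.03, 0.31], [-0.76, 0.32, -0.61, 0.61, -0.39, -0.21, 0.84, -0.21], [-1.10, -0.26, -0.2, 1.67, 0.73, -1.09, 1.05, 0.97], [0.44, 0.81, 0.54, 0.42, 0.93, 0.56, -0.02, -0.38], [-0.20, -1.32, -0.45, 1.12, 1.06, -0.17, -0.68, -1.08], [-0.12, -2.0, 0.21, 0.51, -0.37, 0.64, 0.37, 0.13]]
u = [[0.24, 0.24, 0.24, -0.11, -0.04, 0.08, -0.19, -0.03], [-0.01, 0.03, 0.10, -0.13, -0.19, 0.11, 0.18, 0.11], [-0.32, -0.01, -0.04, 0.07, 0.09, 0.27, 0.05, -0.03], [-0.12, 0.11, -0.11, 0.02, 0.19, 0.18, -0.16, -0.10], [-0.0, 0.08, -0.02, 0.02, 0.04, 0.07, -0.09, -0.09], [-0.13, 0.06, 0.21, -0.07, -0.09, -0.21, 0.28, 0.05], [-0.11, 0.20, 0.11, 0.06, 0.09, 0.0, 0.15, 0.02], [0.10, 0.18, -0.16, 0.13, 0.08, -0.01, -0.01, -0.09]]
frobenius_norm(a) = 0.46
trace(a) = -0.19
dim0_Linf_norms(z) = [2.34, 2.0, 1.5, 1.67, 1.06, 1.32, 1.5, 1.08]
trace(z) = 4.35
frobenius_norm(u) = 1.06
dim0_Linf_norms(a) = [0.08, 0.1, 0.11, 0.13, 0.06, 0.14, 0.13, 0.09]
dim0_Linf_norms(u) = [0.32, 0.24, 0.24, 0.13, 0.19, 0.27, 0.28, 0.11]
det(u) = 0.00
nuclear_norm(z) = 17.30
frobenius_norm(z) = 6.67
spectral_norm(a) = 0.26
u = a @ z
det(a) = 0.00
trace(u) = 0.14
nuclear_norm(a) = 1.10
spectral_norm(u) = 0.64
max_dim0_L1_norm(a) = 0.53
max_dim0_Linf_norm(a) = 0.14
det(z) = 204.97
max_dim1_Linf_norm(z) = 2.34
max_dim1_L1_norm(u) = 1.17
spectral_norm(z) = 3.56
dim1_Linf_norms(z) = [2.34, 1.5, 1.51, 0.84, 1.67, 0.93, 1.32, 2.0]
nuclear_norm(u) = 2.39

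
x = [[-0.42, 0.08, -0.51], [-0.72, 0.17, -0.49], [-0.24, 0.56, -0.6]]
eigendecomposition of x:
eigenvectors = [[-0.43+0.00j, (0.54-0.08j), (0.54+0.08j)], [0.67+0.00j, 0.66+0.00j, (0.66-0j)], [0.61+0.00j, 0.13-0.50j, (0.13+0.5j)]]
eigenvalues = [(0.18+0j), (-0.52+0.46j), (-0.52-0.46j)]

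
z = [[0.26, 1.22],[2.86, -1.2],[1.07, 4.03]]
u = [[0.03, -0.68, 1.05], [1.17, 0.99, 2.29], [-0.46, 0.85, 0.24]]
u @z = [[-0.81,5.08], [5.59,9.47], [2.57,-0.61]]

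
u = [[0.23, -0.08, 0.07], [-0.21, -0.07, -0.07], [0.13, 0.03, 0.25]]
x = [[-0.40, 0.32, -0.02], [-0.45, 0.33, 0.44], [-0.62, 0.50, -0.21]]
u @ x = [[-0.1, 0.08, -0.05], [0.16, -0.13, -0.01], [-0.22, 0.18, -0.04]]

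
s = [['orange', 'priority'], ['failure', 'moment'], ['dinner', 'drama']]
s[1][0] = 'failure'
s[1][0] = 'failure'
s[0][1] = 'priority'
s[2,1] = 'drama'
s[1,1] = 'moment'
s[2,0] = 'dinner'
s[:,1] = ['priority', 'moment', 'drama']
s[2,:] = ['dinner', 'drama']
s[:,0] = ['orange', 'failure', 'dinner']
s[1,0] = 'failure'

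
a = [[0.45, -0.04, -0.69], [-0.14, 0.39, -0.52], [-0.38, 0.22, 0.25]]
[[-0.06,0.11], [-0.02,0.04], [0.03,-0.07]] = a @ [[0.12, -0.25], [0.19, -0.39], [0.15, -0.30]]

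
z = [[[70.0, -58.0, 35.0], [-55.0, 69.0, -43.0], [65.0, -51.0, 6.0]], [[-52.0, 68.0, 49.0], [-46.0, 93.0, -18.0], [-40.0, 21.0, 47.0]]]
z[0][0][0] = 70.0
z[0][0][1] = -58.0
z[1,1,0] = -46.0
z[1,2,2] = 47.0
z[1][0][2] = 49.0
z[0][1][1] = 69.0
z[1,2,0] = -40.0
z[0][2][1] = -51.0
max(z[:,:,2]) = 49.0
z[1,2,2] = 47.0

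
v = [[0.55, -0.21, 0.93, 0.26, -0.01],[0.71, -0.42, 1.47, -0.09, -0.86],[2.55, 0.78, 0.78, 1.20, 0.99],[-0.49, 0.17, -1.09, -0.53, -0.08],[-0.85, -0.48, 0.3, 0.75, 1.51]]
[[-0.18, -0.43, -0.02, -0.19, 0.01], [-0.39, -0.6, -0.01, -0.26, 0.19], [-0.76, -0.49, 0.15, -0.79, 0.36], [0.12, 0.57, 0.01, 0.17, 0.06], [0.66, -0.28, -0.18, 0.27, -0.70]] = v @[[-0.3, 0.12, 0.03, -0.23, 0.24],  [-0.3, -0.25, 0.12, -0.27, 0.17],  [-0.14, -0.56, -0.04, -0.19, -0.06],  [0.22, -0.11, 0.09, 0.21, -0.12],  [0.09, -0.03, -0.10, -0.1, -0.2]]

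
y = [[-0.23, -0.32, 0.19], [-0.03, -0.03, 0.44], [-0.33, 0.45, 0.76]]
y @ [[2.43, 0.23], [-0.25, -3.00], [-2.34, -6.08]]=[[-0.92, -0.25],[-1.10, -2.59],[-2.69, -6.05]]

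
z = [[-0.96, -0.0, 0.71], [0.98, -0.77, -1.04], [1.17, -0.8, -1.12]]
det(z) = 0.054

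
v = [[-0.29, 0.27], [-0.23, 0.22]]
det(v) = -0.002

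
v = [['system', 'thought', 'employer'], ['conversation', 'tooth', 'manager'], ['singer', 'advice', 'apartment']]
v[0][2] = 'employer'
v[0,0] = 'system'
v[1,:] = ['conversation', 'tooth', 'manager']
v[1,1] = 'tooth'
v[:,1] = ['thought', 'tooth', 'advice']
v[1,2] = 'manager'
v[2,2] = 'apartment'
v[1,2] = 'manager'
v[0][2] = 'employer'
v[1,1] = 'tooth'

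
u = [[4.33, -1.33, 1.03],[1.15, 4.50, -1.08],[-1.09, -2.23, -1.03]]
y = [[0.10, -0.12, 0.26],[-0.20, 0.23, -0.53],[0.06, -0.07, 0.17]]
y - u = [[-4.23, 1.21, -0.77], [-1.35, -4.27, 0.55], [1.15, 2.16, 1.2]]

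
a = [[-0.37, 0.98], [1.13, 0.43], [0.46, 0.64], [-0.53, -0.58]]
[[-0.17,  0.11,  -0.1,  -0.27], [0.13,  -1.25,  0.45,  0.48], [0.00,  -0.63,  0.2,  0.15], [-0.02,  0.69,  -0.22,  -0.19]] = a @ [[0.16, -1.0, 0.38, 0.46], [-0.11, -0.27, 0.04, -0.10]]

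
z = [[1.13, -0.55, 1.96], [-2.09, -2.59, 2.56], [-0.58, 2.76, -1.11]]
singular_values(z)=[4.99, 2.27, 1.5]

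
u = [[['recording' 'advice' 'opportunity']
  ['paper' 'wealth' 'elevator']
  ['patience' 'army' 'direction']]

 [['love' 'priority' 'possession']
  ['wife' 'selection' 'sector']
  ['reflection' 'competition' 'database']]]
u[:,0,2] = ['opportunity', 'possession']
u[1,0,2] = 'possession'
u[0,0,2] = 'opportunity'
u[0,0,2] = 'opportunity'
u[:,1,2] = ['elevator', 'sector']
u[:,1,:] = [['paper', 'wealth', 'elevator'], ['wife', 'selection', 'sector']]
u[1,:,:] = [['love', 'priority', 'possession'], ['wife', 'selection', 'sector'], ['reflection', 'competition', 'database']]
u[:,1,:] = [['paper', 'wealth', 'elevator'], ['wife', 'selection', 'sector']]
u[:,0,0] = ['recording', 'love']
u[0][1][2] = 'elevator'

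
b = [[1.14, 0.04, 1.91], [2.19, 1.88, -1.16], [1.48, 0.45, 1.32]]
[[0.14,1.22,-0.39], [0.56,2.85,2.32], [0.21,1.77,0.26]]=b@[[-0.47, 2.39, 1.14], [1.05, -1.73, -0.63], [0.33, -0.75, -0.87]]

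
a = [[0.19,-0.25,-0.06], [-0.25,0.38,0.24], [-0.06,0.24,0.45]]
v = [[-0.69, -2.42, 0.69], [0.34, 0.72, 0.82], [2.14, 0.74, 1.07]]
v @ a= [[0.43, -0.58, -0.23], [-0.16, 0.39, 0.52], [0.16, 0.0, 0.53]]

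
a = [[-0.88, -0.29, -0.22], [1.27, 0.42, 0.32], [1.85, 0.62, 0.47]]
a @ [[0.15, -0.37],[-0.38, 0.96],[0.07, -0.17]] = [[-0.04, 0.08], [0.05, -0.12], [0.07, -0.17]]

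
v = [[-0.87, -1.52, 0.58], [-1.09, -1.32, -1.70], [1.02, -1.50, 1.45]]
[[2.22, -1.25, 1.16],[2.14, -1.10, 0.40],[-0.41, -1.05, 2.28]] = v @ [[-1.44, 0.1, 0.51], [-0.59, 0.76, -0.98], [0.12, -0.01, 0.20]]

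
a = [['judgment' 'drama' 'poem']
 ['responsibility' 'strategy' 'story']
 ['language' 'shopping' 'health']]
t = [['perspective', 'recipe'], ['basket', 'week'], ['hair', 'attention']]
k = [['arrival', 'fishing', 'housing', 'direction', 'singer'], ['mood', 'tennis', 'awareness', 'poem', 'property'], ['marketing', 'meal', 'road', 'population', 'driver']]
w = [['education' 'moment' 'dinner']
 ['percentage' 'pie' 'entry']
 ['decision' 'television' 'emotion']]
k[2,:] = ['marketing', 'meal', 'road', 'population', 'driver']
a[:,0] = ['judgment', 'responsibility', 'language']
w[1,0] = 'percentage'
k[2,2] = 'road'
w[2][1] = 'television'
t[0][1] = 'recipe'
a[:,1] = ['drama', 'strategy', 'shopping']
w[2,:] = ['decision', 'television', 'emotion']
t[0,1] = 'recipe'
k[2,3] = 'population'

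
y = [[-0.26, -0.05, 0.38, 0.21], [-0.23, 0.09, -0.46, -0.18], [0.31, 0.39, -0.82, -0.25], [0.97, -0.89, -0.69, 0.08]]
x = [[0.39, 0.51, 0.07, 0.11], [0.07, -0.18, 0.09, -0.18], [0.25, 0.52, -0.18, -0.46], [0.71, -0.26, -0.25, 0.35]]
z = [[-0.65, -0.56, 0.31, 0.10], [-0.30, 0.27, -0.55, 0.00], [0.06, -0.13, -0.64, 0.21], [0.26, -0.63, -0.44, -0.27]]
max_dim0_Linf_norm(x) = 0.71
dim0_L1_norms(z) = [1.27, 1.59, 1.94, 0.58]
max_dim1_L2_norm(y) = 1.49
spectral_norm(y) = 1.60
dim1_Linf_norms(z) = [0.65, 0.55, 0.64, 0.63]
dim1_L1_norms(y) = [0.9, 0.96, 1.77, 2.63]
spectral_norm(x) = 0.92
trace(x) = 0.38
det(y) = -0.06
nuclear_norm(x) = 2.42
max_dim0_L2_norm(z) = 1.0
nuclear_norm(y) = 3.09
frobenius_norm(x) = 1.36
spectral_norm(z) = 1.04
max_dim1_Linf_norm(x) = 0.71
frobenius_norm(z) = 1.59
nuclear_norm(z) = 2.95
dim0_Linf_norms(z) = [0.65, 0.63, 0.64, 0.27]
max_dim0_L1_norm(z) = 1.94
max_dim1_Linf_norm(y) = 0.97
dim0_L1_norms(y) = [1.77, 1.42, 2.35, 0.72]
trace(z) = -1.29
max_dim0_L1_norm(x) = 1.47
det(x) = 0.07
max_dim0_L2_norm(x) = 0.85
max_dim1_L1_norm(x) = 1.57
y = z + x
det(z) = -0.19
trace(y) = -0.91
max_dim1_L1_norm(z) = 1.62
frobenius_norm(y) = 1.94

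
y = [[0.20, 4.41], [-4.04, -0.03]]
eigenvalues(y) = [(0.08+4.22j), (0.08-4.22j)]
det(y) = 17.81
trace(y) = 0.17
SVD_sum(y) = [[1.22, 4.11], [-0.33, -1.13]] + [[-1.02, 0.3], [-3.71, 1.10]]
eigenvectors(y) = [[(0.72+0j), (0.72-0j)], [-0.02+0.69j, -0.02-0.69j]]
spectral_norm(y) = 4.44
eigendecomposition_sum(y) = [[(0.1+2.11j),2.20-0.04j], [-2.02+0.04j,-0.01+2.11j]] + [[0.10-2.11j, (2.2+0.04j)],[-2.02-0.04j, (-0.01-2.11j)]]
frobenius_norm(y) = 5.98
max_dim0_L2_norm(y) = 4.41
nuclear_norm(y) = 8.45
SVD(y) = [[0.96,-0.26], [-0.26,-0.96]] @ diag([4.443685152193401, 4.008024733977561]) @ [[0.28, 0.96], [0.96, -0.28]]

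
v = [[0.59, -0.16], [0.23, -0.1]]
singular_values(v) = [0.66, 0.03]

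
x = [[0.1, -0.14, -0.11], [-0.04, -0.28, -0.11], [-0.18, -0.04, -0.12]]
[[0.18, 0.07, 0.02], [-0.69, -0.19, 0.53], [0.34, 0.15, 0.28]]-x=[[0.08, 0.21, 0.13], [-0.65, 0.09, 0.64], [0.52, 0.19, 0.4]]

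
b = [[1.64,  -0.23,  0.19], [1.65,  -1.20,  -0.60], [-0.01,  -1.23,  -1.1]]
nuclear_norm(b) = 4.38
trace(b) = -0.66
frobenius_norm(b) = 3.17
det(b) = 0.15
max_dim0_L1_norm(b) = 3.3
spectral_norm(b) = 2.71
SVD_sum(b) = [[1.05,-0.75,-0.39], [1.66,-1.18,-0.61], [0.77,-0.55,-0.29]] + [[0.58, 0.51, 0.59], [-0.00, -0.00, -0.00], [-0.79, -0.69, -0.8]] + [[0.0, 0.01, -0.02],[-0.00, -0.01, 0.02],[0.00, 0.01, -0.01]]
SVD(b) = [[-0.50,0.6,0.63], [-0.79,-0.00,-0.62], [-0.37,-0.8,0.47]] @ diag([2.7083770084079344, 1.639416504049752, 0.03327922139387223]) @ [[-0.78, 0.56, 0.29], [0.6, 0.52, 0.61], [0.19, 0.65, -0.74]]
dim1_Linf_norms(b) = [1.64, 1.65, 1.23]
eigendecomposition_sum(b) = [[1.63, -0.23, 0.18], [1.17, -0.16, 0.13], [-0.58, 0.08, -0.06]] + [[-0.0, 0.01, 0.01], [0.45, -1.00, -0.75], [0.61, -1.35, -1.01]] + [[0.01, -0.01, 0.01], [0.03, -0.03, 0.02], [-0.04, 0.04, -0.03]]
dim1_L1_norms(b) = [2.06, 3.45, 2.34]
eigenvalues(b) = [1.41, -2.02, -0.05]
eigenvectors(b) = [[-0.78, -0.00, -0.17],[-0.56, 0.6, -0.64],[0.28, 0.80, 0.75]]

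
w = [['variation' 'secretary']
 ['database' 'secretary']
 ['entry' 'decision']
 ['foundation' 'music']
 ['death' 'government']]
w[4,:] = ['death', 'government']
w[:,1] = ['secretary', 'secretary', 'decision', 'music', 'government']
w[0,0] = 'variation'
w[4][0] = 'death'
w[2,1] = 'decision'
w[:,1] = ['secretary', 'secretary', 'decision', 'music', 'government']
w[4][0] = 'death'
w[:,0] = ['variation', 'database', 'entry', 'foundation', 'death']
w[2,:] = ['entry', 'decision']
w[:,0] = ['variation', 'database', 'entry', 'foundation', 'death']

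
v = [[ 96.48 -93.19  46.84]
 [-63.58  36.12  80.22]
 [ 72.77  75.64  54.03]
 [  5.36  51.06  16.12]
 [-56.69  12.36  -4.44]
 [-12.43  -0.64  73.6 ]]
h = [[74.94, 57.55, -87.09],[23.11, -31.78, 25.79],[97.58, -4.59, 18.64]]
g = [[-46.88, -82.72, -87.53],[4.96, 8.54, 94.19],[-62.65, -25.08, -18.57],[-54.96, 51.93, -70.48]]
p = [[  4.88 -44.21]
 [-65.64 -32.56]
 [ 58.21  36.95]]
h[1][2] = 25.79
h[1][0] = 23.11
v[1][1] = 36.12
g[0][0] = -46.88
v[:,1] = [-93.19, 36.12, 75.64, 51.06, 12.36, -0.64]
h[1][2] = 25.79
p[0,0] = 4.88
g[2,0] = -62.65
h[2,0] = 97.58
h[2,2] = 18.64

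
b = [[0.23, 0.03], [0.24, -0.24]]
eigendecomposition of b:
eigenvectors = [[0.90, -0.06], [0.44, 1.00]]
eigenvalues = [0.24, -0.25]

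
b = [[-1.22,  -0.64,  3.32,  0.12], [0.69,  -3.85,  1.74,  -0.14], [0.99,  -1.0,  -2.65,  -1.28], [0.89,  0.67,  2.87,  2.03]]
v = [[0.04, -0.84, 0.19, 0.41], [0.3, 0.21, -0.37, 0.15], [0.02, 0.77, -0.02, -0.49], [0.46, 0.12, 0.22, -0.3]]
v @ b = [[-0.08, 3.29, -0.66, 0.71], [-0.45, -0.53, 2.77, 0.78], [0.05, -3.29, 0.05, -1.07], [-0.53, -1.18, 0.29, -0.85]]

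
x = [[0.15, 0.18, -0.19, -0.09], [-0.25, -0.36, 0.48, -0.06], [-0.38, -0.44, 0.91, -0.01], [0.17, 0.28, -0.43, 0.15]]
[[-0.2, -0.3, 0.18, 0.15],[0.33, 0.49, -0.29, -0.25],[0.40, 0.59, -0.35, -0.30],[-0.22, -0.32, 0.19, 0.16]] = x @ [[-0.71, -1.07, 0.63, 0.55], [-0.68, -1.02, 0.6, 0.52], [-0.19, -0.29, 0.17, 0.15], [0.09, 0.13, -0.08, -0.07]]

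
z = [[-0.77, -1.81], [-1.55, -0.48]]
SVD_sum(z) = [[-1.24, -1.39], [-0.92, -1.04]] + [[0.47, -0.42], [-0.63, 0.56]]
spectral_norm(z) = 2.32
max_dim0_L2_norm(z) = 1.87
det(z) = -2.44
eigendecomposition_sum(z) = [[-1.25, -1.24],[-1.06, -1.05]] + [[0.48, -0.57], [-0.49, 0.57]]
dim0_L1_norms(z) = [2.32, 2.29]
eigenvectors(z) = [[-0.76, 0.7], [-0.65, -0.71]]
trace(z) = -1.25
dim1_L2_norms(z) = [1.97, 1.62]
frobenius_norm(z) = 2.55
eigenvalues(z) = [-2.31, 1.06]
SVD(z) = [[-0.8, -0.6],[-0.60, 0.8]] @ diag([2.3246226781905843, 1.047868982288356]) @ [[0.66,0.75], [-0.75,0.66]]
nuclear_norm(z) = 3.37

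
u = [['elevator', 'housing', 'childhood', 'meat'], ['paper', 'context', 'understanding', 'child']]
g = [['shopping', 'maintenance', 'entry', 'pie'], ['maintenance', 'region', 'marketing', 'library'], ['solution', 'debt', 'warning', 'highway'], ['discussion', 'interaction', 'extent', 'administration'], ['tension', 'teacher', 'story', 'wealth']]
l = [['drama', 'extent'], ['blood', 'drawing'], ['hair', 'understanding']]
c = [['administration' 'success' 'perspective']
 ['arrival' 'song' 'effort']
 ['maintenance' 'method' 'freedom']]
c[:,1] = ['success', 'song', 'method']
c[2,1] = 'method'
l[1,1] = 'drawing'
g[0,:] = ['shopping', 'maintenance', 'entry', 'pie']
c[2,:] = ['maintenance', 'method', 'freedom']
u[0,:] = ['elevator', 'housing', 'childhood', 'meat']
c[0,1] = 'success'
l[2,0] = 'hair'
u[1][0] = 'paper'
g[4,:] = ['tension', 'teacher', 'story', 'wealth']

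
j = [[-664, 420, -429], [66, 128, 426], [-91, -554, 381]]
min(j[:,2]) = -429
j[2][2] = 381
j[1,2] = 426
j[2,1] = -554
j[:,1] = [420, 128, -554]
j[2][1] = -554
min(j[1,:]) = 66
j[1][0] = 66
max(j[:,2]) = 426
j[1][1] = 128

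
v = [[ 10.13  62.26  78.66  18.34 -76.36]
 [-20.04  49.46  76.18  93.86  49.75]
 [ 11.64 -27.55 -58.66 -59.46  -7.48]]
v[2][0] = 11.64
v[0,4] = -76.36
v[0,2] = 78.66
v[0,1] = 62.26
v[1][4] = 49.75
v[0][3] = 18.34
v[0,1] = 62.26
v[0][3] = 18.34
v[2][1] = -27.55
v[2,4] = -7.48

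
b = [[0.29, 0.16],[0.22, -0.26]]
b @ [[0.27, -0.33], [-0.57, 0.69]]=[[-0.01, 0.01],[0.21, -0.25]]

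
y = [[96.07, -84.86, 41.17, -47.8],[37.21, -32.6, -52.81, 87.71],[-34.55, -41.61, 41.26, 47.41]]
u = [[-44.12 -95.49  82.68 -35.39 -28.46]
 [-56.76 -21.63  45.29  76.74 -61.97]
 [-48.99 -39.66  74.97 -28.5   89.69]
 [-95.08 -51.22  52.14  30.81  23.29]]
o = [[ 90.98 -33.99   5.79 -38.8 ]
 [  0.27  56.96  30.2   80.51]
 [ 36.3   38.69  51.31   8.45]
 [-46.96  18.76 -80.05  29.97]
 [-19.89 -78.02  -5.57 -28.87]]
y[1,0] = 37.21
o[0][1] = -33.99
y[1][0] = 37.21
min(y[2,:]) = -41.61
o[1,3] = 80.51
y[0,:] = [96.07, -84.86, 41.17, -47.8]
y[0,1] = -84.86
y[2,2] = 41.26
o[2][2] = 51.31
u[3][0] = -95.08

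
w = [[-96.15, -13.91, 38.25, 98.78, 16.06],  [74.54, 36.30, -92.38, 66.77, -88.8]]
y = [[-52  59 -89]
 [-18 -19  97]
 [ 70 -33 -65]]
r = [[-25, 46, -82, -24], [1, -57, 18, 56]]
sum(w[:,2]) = -54.129999999999995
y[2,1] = -33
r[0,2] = -82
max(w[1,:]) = 74.54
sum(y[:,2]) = -57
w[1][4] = -88.8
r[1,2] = 18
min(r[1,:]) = -57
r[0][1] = 46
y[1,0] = -18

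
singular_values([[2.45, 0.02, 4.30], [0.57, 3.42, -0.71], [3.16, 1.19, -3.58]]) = [5.86, 4.36, 2.79]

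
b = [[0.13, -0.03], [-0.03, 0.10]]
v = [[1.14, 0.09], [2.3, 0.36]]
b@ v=[[0.08,0.00], [0.20,0.03]]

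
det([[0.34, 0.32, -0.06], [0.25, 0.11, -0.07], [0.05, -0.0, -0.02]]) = 0.000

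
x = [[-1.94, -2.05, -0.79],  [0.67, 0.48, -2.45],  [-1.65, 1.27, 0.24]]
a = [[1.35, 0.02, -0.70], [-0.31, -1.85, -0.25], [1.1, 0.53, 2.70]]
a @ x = [[-1.45, -3.65, -1.28], [-0.23, -0.57, 4.72], [-6.23, 1.43, -1.52]]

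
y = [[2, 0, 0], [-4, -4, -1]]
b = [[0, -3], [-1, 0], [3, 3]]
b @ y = [[12, 12, 3], [-2, 0, 0], [-6, -12, -3]]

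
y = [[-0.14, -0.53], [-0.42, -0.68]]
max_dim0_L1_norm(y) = 1.21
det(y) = -0.13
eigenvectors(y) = [[0.89,0.55], [-0.46,0.84]]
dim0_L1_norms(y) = [0.56, 1.21]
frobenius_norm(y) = 0.97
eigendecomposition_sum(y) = [[0.1, -0.07],  [-0.05, 0.03]] + [[-0.24, -0.46], [-0.37, -0.71]]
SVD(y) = [[-0.56, -0.83], [-0.83, 0.56]] @ diag([0.9600469895868606, 0.13270183791193835]) @ [[0.44, 0.9],  [-0.90, 0.44]]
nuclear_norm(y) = 1.09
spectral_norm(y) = 0.96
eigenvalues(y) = [0.13, -0.95]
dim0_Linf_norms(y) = [0.42, 0.68]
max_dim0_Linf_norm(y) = 0.68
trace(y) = -0.82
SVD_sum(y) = [[-0.24, -0.48], [-0.35, -0.71]] + [[0.10, -0.05], [-0.07, 0.03]]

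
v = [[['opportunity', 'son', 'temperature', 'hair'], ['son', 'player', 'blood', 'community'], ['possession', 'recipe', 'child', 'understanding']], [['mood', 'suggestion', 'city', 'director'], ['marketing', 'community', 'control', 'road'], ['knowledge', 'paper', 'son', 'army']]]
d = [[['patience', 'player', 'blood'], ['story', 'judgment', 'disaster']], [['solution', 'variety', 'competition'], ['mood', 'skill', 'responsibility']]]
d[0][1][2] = 'disaster'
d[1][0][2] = 'competition'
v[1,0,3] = 'director'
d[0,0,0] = 'patience'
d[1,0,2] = 'competition'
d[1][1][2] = 'responsibility'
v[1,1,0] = 'marketing'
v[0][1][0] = 'son'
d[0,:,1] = ['player', 'judgment']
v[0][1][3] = 'community'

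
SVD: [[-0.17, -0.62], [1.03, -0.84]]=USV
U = [[0.23, 0.97], [0.97, -0.23]]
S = [1.36, 0.57]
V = [[0.71, -0.71], [-0.71, -0.71]]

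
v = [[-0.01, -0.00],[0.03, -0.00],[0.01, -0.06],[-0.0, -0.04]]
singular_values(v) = [0.07, 0.03]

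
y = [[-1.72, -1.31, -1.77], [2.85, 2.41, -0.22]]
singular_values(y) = [4.38, 1.62]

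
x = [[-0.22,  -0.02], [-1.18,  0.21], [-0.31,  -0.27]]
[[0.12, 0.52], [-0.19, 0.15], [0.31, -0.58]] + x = [[-0.10,0.50], [-1.37,0.36], [0.0,-0.85]]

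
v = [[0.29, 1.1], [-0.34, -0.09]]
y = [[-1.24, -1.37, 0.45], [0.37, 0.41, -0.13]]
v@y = [[0.05,0.05,-0.01], [0.39,0.43,-0.14]]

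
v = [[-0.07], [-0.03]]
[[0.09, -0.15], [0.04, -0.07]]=v@[[-1.32, 2.21]]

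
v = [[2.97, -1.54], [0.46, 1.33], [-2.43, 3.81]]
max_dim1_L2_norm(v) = 4.52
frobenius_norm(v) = 5.80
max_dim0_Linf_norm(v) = 3.81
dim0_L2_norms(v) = [3.86, 4.32]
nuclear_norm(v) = 7.35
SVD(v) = [[-0.57, -0.66], [0.13, -0.66], [0.81, -0.36]] @ diag([5.490669116118026, 1.856489336707242]) @ [[-0.66,0.75], [-0.75,-0.66]]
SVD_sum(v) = [[2.04, -2.35],  [-0.46, 0.53],  [-2.93, 3.37]] + [[0.93, 0.81], [0.92, 0.80], [0.5, 0.44]]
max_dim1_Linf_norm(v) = 3.81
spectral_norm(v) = 5.49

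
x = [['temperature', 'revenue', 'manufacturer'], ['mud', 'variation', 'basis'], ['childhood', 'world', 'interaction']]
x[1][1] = 'variation'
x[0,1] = 'revenue'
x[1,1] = 'variation'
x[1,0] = 'mud'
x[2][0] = 'childhood'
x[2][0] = 'childhood'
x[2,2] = 'interaction'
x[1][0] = 'mud'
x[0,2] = 'manufacturer'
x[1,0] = 'mud'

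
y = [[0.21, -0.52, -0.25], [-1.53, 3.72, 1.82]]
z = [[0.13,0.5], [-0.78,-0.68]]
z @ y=[[-0.74,1.79,0.88], [0.88,-2.12,-1.04]]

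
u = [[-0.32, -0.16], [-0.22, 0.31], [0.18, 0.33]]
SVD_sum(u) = [[-0.15, -0.26], [0.08, 0.13], [0.19, 0.32]] + [[-0.17, 0.1],[-0.3, 0.18],[-0.01, 0.01]]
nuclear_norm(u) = 0.90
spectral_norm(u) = 0.51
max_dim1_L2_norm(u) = 0.38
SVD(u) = [[0.59, 0.49], [-0.31, 0.87], [-0.74, 0.03]] @ diag([0.5054445272141121, 0.3979017842499611]) @ [[-0.51, -0.86], [-0.86, 0.51]]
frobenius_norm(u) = 0.64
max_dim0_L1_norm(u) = 0.8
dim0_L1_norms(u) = [0.72, 0.8]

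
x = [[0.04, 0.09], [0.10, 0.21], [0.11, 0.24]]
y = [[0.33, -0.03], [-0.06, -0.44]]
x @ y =[[0.01, -0.04], [0.02, -0.1], [0.02, -0.11]]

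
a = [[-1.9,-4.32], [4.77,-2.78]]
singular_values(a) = [5.61, 4.62]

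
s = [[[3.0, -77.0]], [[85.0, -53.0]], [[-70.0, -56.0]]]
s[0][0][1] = -77.0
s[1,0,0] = 85.0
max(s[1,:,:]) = 85.0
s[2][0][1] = -56.0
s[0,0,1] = -77.0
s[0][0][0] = 3.0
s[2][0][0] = -70.0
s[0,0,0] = 3.0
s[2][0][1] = -56.0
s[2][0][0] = -70.0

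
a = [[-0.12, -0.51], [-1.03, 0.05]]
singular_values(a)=[1.04, 0.51]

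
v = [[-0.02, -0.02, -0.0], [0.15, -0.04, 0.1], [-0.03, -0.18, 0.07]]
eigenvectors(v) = [[(0.44+0j), -0.08-0.05j, (-0.08+0.05j)], [(-0.4+0j), -0.26+0.58j, (-0.26-0.58j)], [-0.81+0.00j, (-0.77+0j), -0.77-0.00j]]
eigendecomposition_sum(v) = [[-0.00+0.00j,-0.00+0.00j,-0j], [-0j,-0j,(-0+0j)], [0.00-0.00j,-0j,(-0+0j)]] + [[(-0.01+0.01j), (-0.01-0j), -0.00+0.01j], [(0.07+0.05j), -0.02+0.07j, (0.05-0.01j)], [(-0.02+0.11j), -0.09+0.01j, (0.04+0.05j)]] + [[-0.01-0.01j, -0.01+0.00j, -0.00-0.01j],  [(0.07-0.05j), -0.02-0.07j, 0.05+0.01j],  [-0.02-0.11j, (-0.09-0.01j), 0.04-0.05j]]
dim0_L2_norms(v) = [0.15, 0.19, 0.12]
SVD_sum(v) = [[0.0, -0.01, 0.00],[0.04, -0.1, 0.07],[0.05, -0.13, 0.09]] + [[-0.02, -0.01, -0.01], [0.11, 0.06, 0.03], [-0.08, -0.05, -0.02]] + [[-0.00,0.00,0.00], [-0.0,0.00,0.0], [0.00,-0.00,-0.00]]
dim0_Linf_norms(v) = [0.15, 0.18, 0.1]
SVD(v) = [[0.04, -0.16, -0.99], [0.62, 0.78, -0.1], [0.78, -0.61, 0.13]] @ diag([0.21481066172690638, 0.16418115060828692, 0.0009640505109314073]) @ [[0.32, -0.77, 0.54], [0.84, 0.5, 0.21], [0.44, -0.39, -0.81]]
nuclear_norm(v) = 0.38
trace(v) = 0.01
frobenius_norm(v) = 0.27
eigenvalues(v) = [(-0+0j), (0.01+0.13j), (0.01-0.13j)]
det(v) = -0.00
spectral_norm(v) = 0.21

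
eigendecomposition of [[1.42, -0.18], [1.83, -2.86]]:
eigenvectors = [[0.92,0.04], [0.40,1.00]]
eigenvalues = [1.34, -2.78]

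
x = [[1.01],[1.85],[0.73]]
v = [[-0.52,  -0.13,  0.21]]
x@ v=[[-0.53, -0.13, 0.21], [-0.96, -0.24, 0.39], [-0.38, -0.09, 0.15]]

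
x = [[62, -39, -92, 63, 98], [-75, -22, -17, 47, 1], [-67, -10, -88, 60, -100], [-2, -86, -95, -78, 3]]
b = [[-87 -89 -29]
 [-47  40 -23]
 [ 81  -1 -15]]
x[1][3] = 47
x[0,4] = 98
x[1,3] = 47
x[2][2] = -88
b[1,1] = 40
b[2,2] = -15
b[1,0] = -47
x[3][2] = -95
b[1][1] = 40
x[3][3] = -78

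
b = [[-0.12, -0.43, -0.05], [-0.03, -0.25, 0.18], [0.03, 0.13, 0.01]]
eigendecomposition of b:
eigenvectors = [[0.82, 0.98, -0.89], [0.52, -0.20, 0.30], [-0.24, -0.09, 0.35]]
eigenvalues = [-0.38, -0.03, 0.05]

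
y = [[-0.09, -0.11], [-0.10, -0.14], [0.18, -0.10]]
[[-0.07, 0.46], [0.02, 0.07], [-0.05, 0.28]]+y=[[-0.16, 0.35], [-0.08, -0.07], [0.13, 0.18]]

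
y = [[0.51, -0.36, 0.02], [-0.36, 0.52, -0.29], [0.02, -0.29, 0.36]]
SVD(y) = [[-0.59, -0.65, 0.48], [0.72, -0.15, 0.68], [-0.37, 0.74, 0.56]] @ diag([0.9622198241148712, 0.40221835273597, 0.025561823149158714]) @ [[-0.59, 0.72, -0.37],[-0.65, -0.15, 0.74],[0.48, 0.68, 0.56]]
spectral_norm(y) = 0.96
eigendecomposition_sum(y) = [[0.33, -0.41, 0.21], [-0.41, 0.50, -0.25], [0.21, -0.25, 0.13]] + [[0.17, 0.04, -0.19], [0.04, 0.01, -0.05], [-0.19, -0.05, 0.22]] + [[0.01, 0.01, 0.01], [0.01, 0.01, 0.01], [0.01, 0.01, 0.01]]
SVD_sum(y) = [[0.33,-0.41,0.21], [-0.41,0.50,-0.25], [0.21,-0.25,0.13]] + [[0.17, 0.04, -0.19], [0.04, 0.01, -0.05], [-0.19, -0.05, 0.22]] + [[0.01, 0.01, 0.01],[0.01, 0.01, 0.01],[0.01, 0.01, 0.01]]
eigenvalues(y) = [0.96, 0.4, 0.03]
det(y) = 0.01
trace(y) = 1.39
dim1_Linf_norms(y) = [0.51, 0.52, 0.36]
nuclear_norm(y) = 1.39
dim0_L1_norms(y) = [0.89, 1.17, 0.67]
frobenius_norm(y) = 1.04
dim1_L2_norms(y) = [0.62, 0.7, 0.46]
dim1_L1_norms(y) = [0.89, 1.17, 0.67]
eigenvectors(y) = [[-0.59, 0.65, 0.48], [0.72, 0.15, 0.68], [-0.37, -0.74, 0.56]]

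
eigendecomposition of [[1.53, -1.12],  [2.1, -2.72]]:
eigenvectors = [[0.86, 0.30], [0.5, 0.95]]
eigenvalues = [0.88, -2.07]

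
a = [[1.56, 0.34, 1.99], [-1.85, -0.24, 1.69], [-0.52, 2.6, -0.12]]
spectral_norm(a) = 2.66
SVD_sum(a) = [[0.24, -0.59, 0.13], [-0.04, 0.11, -0.02], [-0.94, 2.35, -0.51]] + [[-0.09, 0.38, 1.90], [-0.08, 0.33, 1.66], [-0.02, 0.08, 0.4]] + [[1.42, 0.56, -0.04], [-1.72, -0.68, 0.05], [0.44, 0.17, -0.01]]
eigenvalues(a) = [(1.9+1.72j), (1.9-1.72j), (-2.59+0j)]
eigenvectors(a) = [[(0.69+0j), 0.69-0.00j, -0.27+0.00j], [(-0.1+0.49j), (-0.1-0.49j), -0.69+0.00j], [0.13+0.51j, (0.13-0.51j), (0.67+0j)]]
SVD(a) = [[-0.24, 0.74, -0.62], [0.05, 0.65, 0.76], [0.97, 0.16, -0.19]] @ diag([2.663280192926583, 2.6116075667247483, 2.4447381314551824]) @ [[-0.36,  0.91,  -0.20], [-0.05,  0.19,  0.98], [-0.93,  -0.37,  0.03]]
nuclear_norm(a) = 7.72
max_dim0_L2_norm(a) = 2.63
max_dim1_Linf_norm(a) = 2.6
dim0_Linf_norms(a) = [1.85, 2.6, 1.99]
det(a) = -17.00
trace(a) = 1.20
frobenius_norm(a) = 4.46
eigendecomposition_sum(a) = [[(0.86+0.84j), 0.41-0.81j, 0.76-0.50j], [-0.72+0.49j, (0.51+0.41j), (0.25+0.61j)], [(-0.46+0.8j), 0.68+0.15j, 0.52+0.47j]] + [[(0.86-0.84j), 0.41+0.81j, 0.76+0.50j],[(-0.72-0.49j), 0.51-0.41j, (0.25-0.61j)],[-0.46-0.80j, (0.68-0.15j), (0.52-0.47j)]] + [[(-0.16-0j), (-0.49+0j), (0.46-0j)],  [-0.41-0.00j, (-1.27+0j), 1.20-0.00j],  [0.40+0.00j, (1.23-0j), (-1.17+0j)]]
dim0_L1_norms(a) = [3.93, 3.18, 3.8]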